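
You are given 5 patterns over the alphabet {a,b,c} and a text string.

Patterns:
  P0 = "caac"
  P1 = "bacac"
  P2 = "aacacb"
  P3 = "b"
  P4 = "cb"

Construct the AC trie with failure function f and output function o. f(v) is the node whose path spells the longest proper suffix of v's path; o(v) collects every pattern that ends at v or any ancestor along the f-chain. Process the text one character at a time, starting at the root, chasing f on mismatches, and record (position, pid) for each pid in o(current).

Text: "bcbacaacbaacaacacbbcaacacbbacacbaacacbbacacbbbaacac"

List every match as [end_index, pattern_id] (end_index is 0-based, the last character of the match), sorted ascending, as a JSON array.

Construct AC machine:
Trie (insert patterns):
  n0 'ε': a→10 b→5 c→1
  n1 'c': a→2 b→16
  n2 'ca': a→3
  n3 'caa': c→4
  n4 'caac': ·  [P0 ends]
  n5 'b': a→6  [P3 ends]
  n6 'ba': c→7
  n7 'bac': a→8
  n8 'baca': c→9
  n9 'bacac': ·  [P1 ends]
  n10 'a': a→11
  n11 'aa': c→12
  n12 'aac': a→13
  n13 'aaca': c→14
  n14 'aacac': b→15
  n15 'aacacb': ·  [P2 ends]
  n16 'cb': ·  [P4 ends]

BFS fail/out derivation:
  n1('c'): parent n0 fail=0; on 'c' 0 → fail=0;  out ∅∪∅=∅
  n5('b'): parent n0 fail=0; on 'b' 0 → fail=0;  out {3}∪∅={3}
  n10('a'): parent n0 fail=0; on 'a' 0 → fail=0;  out ∅∪∅=∅
  n2('ca'): parent n1 fail=0; on 'a' 0 → fail=10;  out ∅∪∅=∅
  n6('ba'): parent n5 fail=0; on 'a' 0 → fail=10;  out ∅∪∅=∅
  n11('aa'): parent n10 fail=0; on 'a' 0 → fail=10;  out ∅∪∅=∅
  n16('cb'): parent n1 fail=0; on 'b' 0 → fail=5;  out {4}∪{3}={3,4}
  n3('caa'): parent n2 fail=10; on 'a' 10 → fail=11;  out ∅∪∅=∅
  n7('bac'): parent n6 fail=10; on 'c' 10→0 → fail=1;  out ∅∪∅=∅
  n12('aac'): parent n11 fail=10; on 'c' 10→0 → fail=1;  out ∅∪∅=∅
  n4('caac'): parent n3 fail=11; on 'c' 11 → fail=12;  out {0}∪∅={0}
  n8('baca'): parent n7 fail=1; on 'a' 1 → fail=2;  out ∅∪∅=∅
  n13('aaca'): parent n12 fail=1; on 'a' 1 → fail=2;  out ∅∪∅=∅
  n9('bacac'): parent n8 fail=2; on 'c' 2→10→0 → fail=1;  out {1}∪∅={1}
  n14('aacac'): parent n13 fail=2; on 'c' 2→10→0 → fail=1;  out ∅∪∅=∅
  n15('aacacb'): parent n14 fail=1; on 'b' 1 → fail=16;  out {2}∪{3,4}={2,3,4}

Run:
pos 0 'b': at 5  → match P3@[0:0]
pos 1 'c': at 1 ·f
pos 2 'b': at 16  → match P3@[2:2],P4@[1:2]
pos 3 'a': at 6 ·f
pos 4 'c': at 7
pos 5 'a': at 8
pos 6 'a': at 3 ·f
pos 7 'c': at 4  → match P0@[4:7]
pos 8 'b': at 16 ·f  → match P3@[8:8],P4@[7:8]
pos 9 'a': at 6 ·f
pos 10 'a': at 11 ·f
pos 11 'c': at 12
pos 12 'a': at 13
pos 13 'a': at 3 ·f
pos 14 'c': at 4  → match P0@[11:14]
pos 15 'a': at 13 ·f
pos 16 'c': at 14
pos 17 'b': at 15  → match P2@[12:17],P3@[17:17],P4@[16:17]
pos 18 'b': at 5 ·f  → match P3@[18:18]
pos 19 'c': at 1 ·f
pos 20 'a': at 2
pos 21 'a': at 3
pos 22 'c': at 4  → match P0@[19:22]
pos 23 'a': at 13 ·f
pos 24 'c': at 14
pos 25 'b': at 15  → match P2@[20:25],P3@[25:25],P4@[24:25]
pos 26 'b': at 5 ·f  → match P3@[26:26]
pos 27 'a': at 6
pos 28 'c': at 7
pos 29 'a': at 8
pos 30 'c': at 9  → match P1@[26:30]
pos 31 'b': at 16 ·f  → match P3@[31:31],P4@[30:31]
pos 32 'a': at 6 ·f
pos 33 'a': at 11 ·f
pos 34 'c': at 12
pos 35 'a': at 13
pos 36 'c': at 14
pos 37 'b': at 15  → match P2@[32:37],P3@[37:37],P4@[36:37]
pos 38 'b': at 5 ·f  → match P3@[38:38]
pos 39 'a': at 6
pos 40 'c': at 7
pos 41 'a': at 8
pos 42 'c': at 9  → match P1@[38:42]
pos 43 'b': at 16 ·f  → match P3@[43:43],P4@[42:43]
pos 44 'b': at 5 ·f  → match P3@[44:44]
pos 45 'b': at 5 ·f  → match P3@[45:45]
pos 46 'a': at 6
pos 47 'a': at 11 ·f
pos 48 'c': at 12
pos 49 'a': at 13
pos 50 'c': at 14

Result: [[0,3],[2,3],[2,4],[7,0],[8,3],[8,4],[14,0],[17,2],[17,3],[17,4],[18,3],[22,0],[25,2],[25,3],[25,4],[26,3],[30,1],[31,3],[31,4],[37,2],[37,3],[37,4],[38,3],[42,1],[43,3],[43,4],[44,3],[45,3]]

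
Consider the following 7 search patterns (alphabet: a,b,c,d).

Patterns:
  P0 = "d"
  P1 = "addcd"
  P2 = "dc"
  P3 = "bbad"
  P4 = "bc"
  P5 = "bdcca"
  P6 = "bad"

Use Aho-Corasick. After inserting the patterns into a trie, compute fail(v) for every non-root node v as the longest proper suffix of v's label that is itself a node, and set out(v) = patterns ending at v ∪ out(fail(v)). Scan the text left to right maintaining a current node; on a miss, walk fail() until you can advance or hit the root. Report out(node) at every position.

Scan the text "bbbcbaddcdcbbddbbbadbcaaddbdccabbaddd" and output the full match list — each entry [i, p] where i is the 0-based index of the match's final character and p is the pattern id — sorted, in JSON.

Build:
Trie nodes:
  0='ε' goto a→2 b→8 d→1
  1='d' goto c→7  [P0 ends]
  2='a' goto d→3
  3='ad' goto d→4
  4='add' goto c→5
  5='addc' goto d→6
  6='addcd' goto ·  [P1 ends]
  7='dc' goto ·  [P2 ends]
  8='b' goto a→17 b→9 c→12 d→13
  9='bb' goto a→10
  10='bba' goto d→11
  11='bbad' goto ·  [P3 ends]
  12='bc' goto ·  [P4 ends]
  13='bd' goto c→14
  14='bdc' goto c→15
  15='bdcc' goto a→16
  16='bdcca' goto ·  [P5 ends]
  17='ba' goto d→18
  18='bad' goto ·  [P6 ends]

Failure links (BFS by depth):
  fail(1) 'd': from fail(0)=0 chase 'd': 0 ⇒ 0;  out={0}∪out(0)={0}
  fail(2) 'a': from fail(0)=0 chase 'a': 0 ⇒ 0;  out=∅∪out(0)=∅
  fail(8) 'b': from fail(0)=0 chase 'b': 0 ⇒ 0;  out=∅∪out(0)=∅
  fail(3) 'ad': from fail(2)=0 chase 'd': 0 ⇒ 1;  out=∅∪out(1)={0}
  fail(7) 'dc': from fail(1)=0 chase 'c': 0 ⇒ 0;  out={2}∪out(0)={2}
  fail(9) 'bb': from fail(8)=0 chase 'b': 0 ⇒ 8;  out=∅∪out(8)=∅
  fail(12) 'bc': from fail(8)=0 chase 'c': 0 ⇒ 0;  out={4}∪out(0)={4}
  fail(13) 'bd': from fail(8)=0 chase 'd': 0 ⇒ 1;  out=∅∪out(1)={0}
  fail(17) 'ba': from fail(8)=0 chase 'a': 0 ⇒ 2;  out=∅∪out(2)=∅
  fail(4) 'add': from fail(3)=1 chase 'd': 1→0 ⇒ 1;  out=∅∪out(1)={0}
  fail(10) 'bba': from fail(9)=8 chase 'a': 8 ⇒ 17;  out=∅∪out(17)=∅
  fail(14) 'bdc': from fail(13)=1 chase 'c': 1 ⇒ 7;  out=∅∪out(7)={2}
  fail(18) 'bad': from fail(17)=2 chase 'd': 2 ⇒ 3;  out={6}∪out(3)={0,6}
  fail(5) 'addc': from fail(4)=1 chase 'c': 1 ⇒ 7;  out=∅∪out(7)={2}
  fail(11) 'bbad': from fail(10)=17 chase 'd': 17 ⇒ 18;  out={3}∪out(18)={0,3,6}
  fail(15) 'bdcc': from fail(14)=7 chase 'c': 7→0 ⇒ 0;  out=∅∪out(0)=∅
  fail(6) 'addcd': from fail(5)=7 chase 'd': 7→0 ⇒ 1;  out={1}∪out(1)={0,1}
  fail(16) 'bdcca': from fail(15)=0 chase 'a': 0 ⇒ 2;  out={5}∪out(2)={5}

Text stream:
[0] read 'b'  n0⇒n8
[1] read 'b'  n8⇒n9
[2] read 'b'  n9⇒n9 (via fail)
[3] read 'c'  n9⇒n12 (via fail)  → match P4@[2:3]
[4] read 'b'  n12⇒n8 (via fail)
[5] read 'a'  n8⇒n17
[6] read 'd'  n17⇒n18  → match P0@[6:6],P6@[4:6]
[7] read 'd'  n18⇒n4 (via fail)  → match P0@[7:7]
[8] read 'c'  n4⇒n5  → match P2@[7:8]
[9] read 'd'  n5⇒n6  → match P0@[9:9],P1@[5:9]
[10] read 'c'  n6⇒n7 (via fail)  → match P2@[9:10]
[11] read 'b'  n7⇒n8 (via fail)
[12] read 'b'  n8⇒n9
[13] read 'd'  n9⇒n13 (via fail)  → match P0@[13:13]
[14] read 'd'  n13⇒n1 (via fail)  → match P0@[14:14]
[15] read 'b'  n1⇒n8 (via fail)
[16] read 'b'  n8⇒n9
[17] read 'b'  n9⇒n9 (via fail)
[18] read 'a'  n9⇒n10
[19] read 'd'  n10⇒n11  → match P0@[19:19],P3@[16:19],P6@[17:19]
[20] read 'b'  n11⇒n8 (via fail)
[21] read 'c'  n8⇒n12  → match P4@[20:21]
[22] read 'a'  n12⇒n2 (via fail)
[23] read 'a'  n2⇒n2 (via fail)
[24] read 'd'  n2⇒n3  → match P0@[24:24]
[25] read 'd'  n3⇒n4  → match P0@[25:25]
[26] read 'b'  n4⇒n8 (via fail)
[27] read 'd'  n8⇒n13  → match P0@[27:27]
[28] read 'c'  n13⇒n14  → match P2@[27:28]
[29] read 'c'  n14⇒n15
[30] read 'a'  n15⇒n16  → match P5@[26:30]
[31] read 'b'  n16⇒n8 (via fail)
[32] read 'b'  n8⇒n9
[33] read 'a'  n9⇒n10
[34] read 'd'  n10⇒n11  → match P0@[34:34],P3@[31:34],P6@[32:34]
[35] read 'd'  n11⇒n4 (via fail)  → match P0@[35:35]
[36] read 'd'  n4⇒n1 (via fail)  → match P0@[36:36]

Matches: [[3,4],[6,0],[6,6],[7,0],[8,2],[9,0],[9,1],[10,2],[13,0],[14,0],[19,0],[19,3],[19,6],[21,4],[24,0],[25,0],[27,0],[28,2],[30,5],[34,0],[34,3],[34,6],[35,0],[36,0]]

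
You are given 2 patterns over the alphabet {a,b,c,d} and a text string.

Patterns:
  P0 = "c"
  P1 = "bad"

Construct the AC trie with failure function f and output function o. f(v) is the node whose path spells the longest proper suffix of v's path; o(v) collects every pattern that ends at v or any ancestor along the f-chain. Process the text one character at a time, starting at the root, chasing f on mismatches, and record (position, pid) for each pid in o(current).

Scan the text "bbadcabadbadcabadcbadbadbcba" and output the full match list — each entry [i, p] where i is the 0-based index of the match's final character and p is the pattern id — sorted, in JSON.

Build automaton:
Trie nodes:
  n0 'ε': b→2 c→1
  n1 'c': ·  [P0 ends]
  n2 'b': a→3
  n3 'ba': d→4
  n4 'bad': ·  [P1 ends]

BFS fail/out derivation:
  fail(1) 'c': from fail(0)=0 chase 'c': 0 ⇒ 0;  out={0}∪out(0)={0}
  fail(2) 'b': from fail(0)=0 chase 'b': 0 ⇒ 0;  out=∅∪out(0)=∅
  fail(3) 'ba': from fail(2)=0 chase 'a': 0 ⇒ 0;  out=∅∪out(0)=∅
  fail(4) 'bad': from fail(3)=0 chase 'd': 0 ⇒ 0;  out={1}∪out(0)={1}

Run:
pos 0 'b': at 2
pos 1 'b': at 2 (fail-walked)
pos 2 'a': at 3
pos 3 'd': at 4  ** P1@[1:3]
pos 4 'c': at 1 (fail-walked)  ** P0@[4:4]
pos 5 'a': at 0 (fail-walked)
pos 6 'b': at 2
pos 7 'a': at 3
pos 8 'd': at 4  ** P1@[6:8]
pos 9 'b': at 2 (fail-walked)
pos 10 'a': at 3
pos 11 'd': at 4  ** P1@[9:11]
pos 12 'c': at 1 (fail-walked)  ** P0@[12:12]
pos 13 'a': at 0 (fail-walked)
pos 14 'b': at 2
pos 15 'a': at 3
pos 16 'd': at 4  ** P1@[14:16]
pos 17 'c': at 1 (fail-walked)  ** P0@[17:17]
pos 18 'b': at 2 (fail-walked)
pos 19 'a': at 3
pos 20 'd': at 4  ** P1@[18:20]
pos 21 'b': at 2 (fail-walked)
pos 22 'a': at 3
pos 23 'd': at 4  ** P1@[21:23]
pos 24 'b': at 2 (fail-walked)
pos 25 'c': at 1 (fail-walked)  ** P0@[25:25]
pos 26 'b': at 2 (fail-walked)
pos 27 'a': at 3

Matches: [[3,1],[4,0],[8,1],[11,1],[12,0],[16,1],[17,0],[20,1],[23,1],[25,0]]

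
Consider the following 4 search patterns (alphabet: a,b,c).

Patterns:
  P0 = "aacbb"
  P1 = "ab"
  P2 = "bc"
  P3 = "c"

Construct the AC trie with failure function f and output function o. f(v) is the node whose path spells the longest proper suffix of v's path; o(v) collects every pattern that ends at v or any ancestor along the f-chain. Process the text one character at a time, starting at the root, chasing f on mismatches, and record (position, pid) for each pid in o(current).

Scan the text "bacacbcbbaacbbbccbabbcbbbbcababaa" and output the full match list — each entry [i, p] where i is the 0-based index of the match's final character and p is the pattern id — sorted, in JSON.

Construct AC machine:
Trie (insert patterns):
  0='ε' goto a→1 b→7 c→9
  1='a' goto a→2 b→6
  2='aa' goto c→3
  3='aac' goto b→4
  4='aacb' goto b→5
  5='aacbb' goto ·  [P0 ends]
  6='ab' goto ·  [P1 ends]
  7='b' goto c→8
  8='bc' goto ·  [P2 ends]
  9='c' goto ·  [P3 ends]

Failure links (BFS by depth):
  fail(1) 'a': from fail(0)=0 chase 'a': 0 ⇒ 0;  out=∅∪out(0)=∅
  fail(7) 'b': from fail(0)=0 chase 'b': 0 ⇒ 0;  out=∅∪out(0)=∅
  fail(9) 'c': from fail(0)=0 chase 'c': 0 ⇒ 0;  out={3}∪out(0)={3}
  fail(2) 'aa': from fail(1)=0 chase 'a': 0 ⇒ 1;  out=∅∪out(1)=∅
  fail(6) 'ab': from fail(1)=0 chase 'b': 0 ⇒ 7;  out={1}∪out(7)={1}
  fail(8) 'bc': from fail(7)=0 chase 'c': 0 ⇒ 9;  out={2}∪out(9)={2,3}
  fail(3) 'aac': from fail(2)=1 chase 'c': 1→0 ⇒ 9;  out=∅∪out(9)={3}
  fail(4) 'aacb': from fail(3)=9 chase 'b': 9→0 ⇒ 7;  out=∅∪out(7)=∅
  fail(5) 'aacbb': from fail(4)=7 chase 'b': 7→0 ⇒ 7;  out={0}∪out(7)={0}

Scan:
[0] read 'b'  n0⇒n7
[1] read 'a'  n7⇒n1 (fail-walked)
[2] read 'c'  n1⇒n9 (fail-walked)  ** P3@[2:2]
[3] read 'a'  n9⇒n1 (fail-walked)
[4] read 'c'  n1⇒n9 (fail-walked)  ** P3@[4:4]
[5] read 'b'  n9⇒n7 (fail-walked)
[6] read 'c'  n7⇒n8  ** P2@[5:6],P3@[6:6]
[7] read 'b'  n8⇒n7 (fail-walked)
[8] read 'b'  n7⇒n7 (fail-walked)
[9] read 'a'  n7⇒n1 (fail-walked)
[10] read 'a'  n1⇒n2
[11] read 'c'  n2⇒n3  ** P3@[11:11]
[12] read 'b'  n3⇒n4
[13] read 'b'  n4⇒n5  ** P0@[9:13]
[14] read 'b'  n5⇒n7 (fail-walked)
[15] read 'c'  n7⇒n8  ** P2@[14:15],P3@[15:15]
[16] read 'c'  n8⇒n9 (fail-walked)  ** P3@[16:16]
[17] read 'b'  n9⇒n7 (fail-walked)
[18] read 'a'  n7⇒n1 (fail-walked)
[19] read 'b'  n1⇒n6  ** P1@[18:19]
[20] read 'b'  n6⇒n7 (fail-walked)
[21] read 'c'  n7⇒n8  ** P2@[20:21],P3@[21:21]
[22] read 'b'  n8⇒n7 (fail-walked)
[23] read 'b'  n7⇒n7 (fail-walked)
[24] read 'b'  n7⇒n7 (fail-walked)
[25] read 'b'  n7⇒n7 (fail-walked)
[26] read 'c'  n7⇒n8  ** P2@[25:26],P3@[26:26]
[27] read 'a'  n8⇒n1 (fail-walked)
[28] read 'b'  n1⇒n6  ** P1@[27:28]
[29] read 'a'  n6⇒n1 (fail-walked)
[30] read 'b'  n1⇒n6  ** P1@[29:30]
[31] read 'a'  n6⇒n1 (fail-walked)
[32] read 'a'  n1⇒n2

All matches (sorted): [[2,3],[4,3],[6,2],[6,3],[11,3],[13,0],[15,2],[15,3],[16,3],[19,1],[21,2],[21,3],[26,2],[26,3],[28,1],[30,1]]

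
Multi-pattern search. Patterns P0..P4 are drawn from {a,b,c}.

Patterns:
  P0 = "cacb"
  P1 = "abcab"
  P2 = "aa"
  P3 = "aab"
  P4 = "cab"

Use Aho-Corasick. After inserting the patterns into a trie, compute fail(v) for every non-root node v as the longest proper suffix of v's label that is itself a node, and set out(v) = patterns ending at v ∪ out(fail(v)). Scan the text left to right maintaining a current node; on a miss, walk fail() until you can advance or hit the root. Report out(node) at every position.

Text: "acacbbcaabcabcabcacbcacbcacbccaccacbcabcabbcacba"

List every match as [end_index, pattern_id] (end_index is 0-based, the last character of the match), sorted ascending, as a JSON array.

Build automaton:
Trie (insert patterns):
  n0 'ε': a→5 c→1
  n1 'c': a→2
  n2 'ca': b→12 c→3
  n3 'cac': b→4
  n4 'cacb': ·  [P0 ends]
  n5 'a': a→10 b→6
  n6 'ab': c→7
  n7 'abc': a→8
  n8 'abca': b→9
  n9 'abcab': ·  [P1 ends]
  n10 'aa': b→11  [P2 ends]
  n11 'aab': ·  [P3 ends]
  n12 'cab': ·  [P4 ends]

Failure links (BFS by depth):
  fail(1) 'c': from fail(0)=0 chase 'c': 0 ⇒ 0;  out=∅∪out(0)=∅
  fail(5) 'a': from fail(0)=0 chase 'a': 0 ⇒ 0;  out=∅∪out(0)=∅
  fail(2) 'ca': from fail(1)=0 chase 'a': 0 ⇒ 5;  out=∅∪out(5)=∅
  fail(6) 'ab': from fail(5)=0 chase 'b': 0 ⇒ 0;  out=∅∪out(0)=∅
  fail(10) 'aa': from fail(5)=0 chase 'a': 0 ⇒ 5;  out={2}∪out(5)={2}
  fail(3) 'cac': from fail(2)=5 chase 'c': 5→0 ⇒ 1;  out=∅∪out(1)=∅
  fail(7) 'abc': from fail(6)=0 chase 'c': 0 ⇒ 1;  out=∅∪out(1)=∅
  fail(11) 'aab': from fail(10)=5 chase 'b': 5 ⇒ 6;  out={3}∪out(6)={3}
  fail(12) 'cab': from fail(2)=5 chase 'b': 5 ⇒ 6;  out={4}∪out(6)={4}
  fail(4) 'cacb': from fail(3)=1 chase 'b': 1→0 ⇒ 0;  out={0}∪out(0)={0}
  fail(8) 'abca': from fail(7)=1 chase 'a': 1 ⇒ 2;  out=∅∪out(2)=∅
  fail(9) 'abcab': from fail(8)=2 chase 'b': 2 ⇒ 12;  out={1}∪out(12)={1,4}

Text stream:
i=0 'a': node 0→5
i=1 'c': node 5→1 (fail-walked)
i=2 'a': node 1→2
i=3 'c': node 2→3
i=4 'b': node 3→4  → match P0@[1:4]
i=5 'b': node 4→0 (fail-walked)
i=6 'c': node 0→1
i=7 'a': node 1→2
i=8 'a': node 2→10 (fail-walked)  → match P2@[7:8]
i=9 'b': node 10→11  → match P3@[7:9]
i=10 'c': node 11→7 (fail-walked)
i=11 'a': node 7→8
i=12 'b': node 8→9  → match P1@[8:12],P4@[10:12]
i=13 'c': node 9→7 (fail-walked)
i=14 'a': node 7→8
i=15 'b': node 8→9  → match P1@[11:15],P4@[13:15]
i=16 'c': node 9→7 (fail-walked)
i=17 'a': node 7→8
i=18 'c': node 8→3 (fail-walked)
i=19 'b': node 3→4  → match P0@[16:19]
i=20 'c': node 4→1 (fail-walked)
i=21 'a': node 1→2
i=22 'c': node 2→3
i=23 'b': node 3→4  → match P0@[20:23]
i=24 'c': node 4→1 (fail-walked)
i=25 'a': node 1→2
i=26 'c': node 2→3
i=27 'b': node 3→4  → match P0@[24:27]
i=28 'c': node 4→1 (fail-walked)
i=29 'c': node 1→1 (fail-walked)
i=30 'a': node 1→2
i=31 'c': node 2→3
i=32 'c': node 3→1 (fail-walked)
i=33 'a': node 1→2
i=34 'c': node 2→3
i=35 'b': node 3→4  → match P0@[32:35]
i=36 'c': node 4→1 (fail-walked)
i=37 'a': node 1→2
i=38 'b': node 2→12  → match P4@[36:38]
i=39 'c': node 12→7 (fail-walked)
i=40 'a': node 7→8
i=41 'b': node 8→9  → match P1@[37:41],P4@[39:41]
i=42 'b': node 9→0 (fail-walked)
i=43 'c': node 0→1
i=44 'a': node 1→2
i=45 'c': node 2→3
i=46 'b': node 3→4  → match P0@[43:46]
i=47 'a': node 4→5 (fail-walked)

All matches (sorted): [[4,0],[8,2],[9,3],[12,1],[12,4],[15,1],[15,4],[19,0],[23,0],[27,0],[35,0],[38,4],[41,1],[41,4],[46,0]]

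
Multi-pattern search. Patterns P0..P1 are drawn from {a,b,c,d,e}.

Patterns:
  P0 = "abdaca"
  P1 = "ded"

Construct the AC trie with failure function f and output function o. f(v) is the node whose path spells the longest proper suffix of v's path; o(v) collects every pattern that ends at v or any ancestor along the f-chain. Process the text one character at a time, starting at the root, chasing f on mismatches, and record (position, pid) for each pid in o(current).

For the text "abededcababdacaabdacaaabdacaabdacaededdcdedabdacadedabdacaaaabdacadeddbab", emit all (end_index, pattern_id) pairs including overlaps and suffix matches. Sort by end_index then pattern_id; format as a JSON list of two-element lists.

Construct AC machine:
Trie nodes:
  0='ε' goto a→1 d→7
  1='a' goto b→2
  2='ab' goto d→3
  3='abd' goto a→4
  4='abda' goto c→5
  5='abdac' goto a→6
  6='abdaca' goto ·  [P0 ends]
  7='d' goto e→8
  8='de' goto d→9
  9='ded' goto ·  [P1 ends]

Failure links (BFS by depth):
  fail(1) 'a': from fail(0)=0 chase 'a': 0 ⇒ 0;  out=∅∪out(0)=∅
  fail(7) 'd': from fail(0)=0 chase 'd': 0 ⇒ 0;  out=∅∪out(0)=∅
  fail(2) 'ab': from fail(1)=0 chase 'b': 0 ⇒ 0;  out=∅∪out(0)=∅
  fail(8) 'de': from fail(7)=0 chase 'e': 0 ⇒ 0;  out=∅∪out(0)=∅
  fail(3) 'abd': from fail(2)=0 chase 'd': 0 ⇒ 7;  out=∅∪out(7)=∅
  fail(9) 'ded': from fail(8)=0 chase 'd': 0 ⇒ 7;  out={1}∪out(7)={1}
  fail(4) 'abda': from fail(3)=7 chase 'a': 7→0 ⇒ 1;  out=∅∪out(1)=∅
  fail(5) 'abdac': from fail(4)=1 chase 'c': 1→0 ⇒ 0;  out=∅∪out(0)=∅
  fail(6) 'abdaca': from fail(5)=0 chase 'a': 0 ⇒ 1;  out={0}∪out(1)={0}

Run:
pos 0 'a': at 1
pos 1 'b': at 2
pos 2 'e': at 0 (fail-walked)
pos 3 'd': at 7
pos 4 'e': at 8
pos 5 'd': at 9  emit P1@[3:5]
pos 6 'c': at 0 (fail-walked)
pos 7 'a': at 1
pos 8 'b': at 2
pos 9 'a': at 1 (fail-walked)
pos 10 'b': at 2
pos 11 'd': at 3
pos 12 'a': at 4
pos 13 'c': at 5
pos 14 'a': at 6  emit P0@[9:14]
pos 15 'a': at 1 (fail-walked)
pos 16 'b': at 2
pos 17 'd': at 3
pos 18 'a': at 4
pos 19 'c': at 5
pos 20 'a': at 6  emit P0@[15:20]
pos 21 'a': at 1 (fail-walked)
pos 22 'a': at 1 (fail-walked)
pos 23 'b': at 2
pos 24 'd': at 3
pos 25 'a': at 4
pos 26 'c': at 5
pos 27 'a': at 6  emit P0@[22:27]
pos 28 'a': at 1 (fail-walked)
pos 29 'b': at 2
pos 30 'd': at 3
pos 31 'a': at 4
pos 32 'c': at 5
pos 33 'a': at 6  emit P0@[28:33]
pos 34 'e': at 0 (fail-walked)
pos 35 'd': at 7
pos 36 'e': at 8
pos 37 'd': at 9  emit P1@[35:37]
pos 38 'd': at 7 (fail-walked)
pos 39 'c': at 0 (fail-walked)
pos 40 'd': at 7
pos 41 'e': at 8
pos 42 'd': at 9  emit P1@[40:42]
pos 43 'a': at 1 (fail-walked)
pos 44 'b': at 2
pos 45 'd': at 3
pos 46 'a': at 4
pos 47 'c': at 5
pos 48 'a': at 6  emit P0@[43:48]
pos 49 'd': at 7 (fail-walked)
pos 50 'e': at 8
pos 51 'd': at 9  emit P1@[49:51]
pos 52 'a': at 1 (fail-walked)
pos 53 'b': at 2
pos 54 'd': at 3
pos 55 'a': at 4
pos 56 'c': at 5
pos 57 'a': at 6  emit P0@[52:57]
pos 58 'a': at 1 (fail-walked)
pos 59 'a': at 1 (fail-walked)
pos 60 'a': at 1 (fail-walked)
pos 61 'b': at 2
pos 62 'd': at 3
pos 63 'a': at 4
pos 64 'c': at 5
pos 65 'a': at 6  emit P0@[60:65]
pos 66 'd': at 7 (fail-walked)
pos 67 'e': at 8
pos 68 'd': at 9  emit P1@[66:68]
pos 69 'd': at 7 (fail-walked)
pos 70 'b': at 0 (fail-walked)
pos 71 'a': at 1
pos 72 'b': at 2

Result: [[5,1],[14,0],[20,0],[27,0],[33,0],[37,1],[42,1],[48,0],[51,1],[57,0],[65,0],[68,1]]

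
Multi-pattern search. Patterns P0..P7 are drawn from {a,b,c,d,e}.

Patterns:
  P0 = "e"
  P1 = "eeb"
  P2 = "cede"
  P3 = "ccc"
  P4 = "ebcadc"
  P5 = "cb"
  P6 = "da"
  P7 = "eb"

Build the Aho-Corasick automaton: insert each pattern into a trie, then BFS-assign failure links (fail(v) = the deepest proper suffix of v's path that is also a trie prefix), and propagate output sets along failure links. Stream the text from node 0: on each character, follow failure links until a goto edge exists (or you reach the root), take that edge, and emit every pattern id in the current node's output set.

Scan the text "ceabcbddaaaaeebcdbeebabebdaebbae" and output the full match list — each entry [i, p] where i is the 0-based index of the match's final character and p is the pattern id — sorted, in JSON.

Build:
Trie nodes:
  n0 'ε': c→4 d→16 e→1
  n1 'e': b→10 e→2  ←P0
  n2 'ee': b→3
  n3 'eeb': ·  ←P1
  n4 'c': b→15 c→8 e→5
  n5 'ce': d→6
  n6 'ced': e→7
  n7 'cede': ·  ←P2
  n8 'cc': c→9
  n9 'ccc': ·  ←P3
  n10 'eb': c→11  ←P7
  n11 'ebc': a→12
  n12 'ebca': d→13
  n13 'ebcad': c→14
  n14 'ebcadc': ·  ←P4
  n15 'cb': ·  ←P5
  n16 'd': a→17
  n17 'da': ·  ←P6

Failure links (BFS by depth):
  n1('e'): parent n0 fail=0; on 'e' 0 → fail=0;  out {0}∪∅={0}
  n4('c'): parent n0 fail=0; on 'c' 0 → fail=0;  out ∅∪∅=∅
  n16('d'): parent n0 fail=0; on 'd' 0 → fail=0;  out ∅∪∅=∅
  n2('ee'): parent n1 fail=0; on 'e' 0 → fail=1;  out ∅∪{0}={0}
  n5('ce'): parent n4 fail=0; on 'e' 0 → fail=1;  out ∅∪{0}={0}
  n8('cc'): parent n4 fail=0; on 'c' 0 → fail=4;  out ∅∪∅=∅
  n10('eb'): parent n1 fail=0; on 'b' 0 → fail=0;  out {7}∪∅={7}
  n15('cb'): parent n4 fail=0; on 'b' 0 → fail=0;  out {5}∪∅={5}
  n17('da'): parent n16 fail=0; on 'a' 0 → fail=0;  out {6}∪∅={6}
  n3('eeb'): parent n2 fail=1; on 'b' 1 → fail=10;  out {1}∪{7}={1,7}
  n6('ced'): parent n5 fail=1; on 'd' 1→0 → fail=16;  out ∅∪∅=∅
  n9('ccc'): parent n8 fail=4; on 'c' 4 → fail=8;  out {3}∪∅={3}
  n11('ebc'): parent n10 fail=0; on 'c' 0 → fail=4;  out ∅∪∅=∅
  n7('cede'): parent n6 fail=16; on 'e' 16→0 → fail=1;  out {2}∪{0}={0,2}
  n12('ebca'): parent n11 fail=4; on 'a' 4→0 → fail=0;  out ∅∪∅=∅
  n13('ebcad'): parent n12 fail=0; on 'd' 0 → fail=16;  out ∅∪∅=∅
  n14('ebcadc'): parent n13 fail=16; on 'c' 16→0 → fail=4;  out {4}∪∅={4}

Run:
[0] read 'c'  n0⇒n4
[1] read 'e'  n4⇒n5  emit P0@[1:1]
[2] read 'a'  n5⇒n0 (fail-walked)
[3] read 'b'  n0⇒n0
[4] read 'c'  n0⇒n4
[5] read 'b'  n4⇒n15  emit P5@[4:5]
[6] read 'd'  n15⇒n16 (fail-walked)
[7] read 'd'  n16⇒n16 (fail-walked)
[8] read 'a'  n16⇒n17  emit P6@[7:8]
[9] read 'a'  n17⇒n0 (fail-walked)
[10] read 'a'  n0⇒n0
[11] read 'a'  n0⇒n0
[12] read 'e'  n0⇒n1  emit P0@[12:12]
[13] read 'e'  n1⇒n2  emit P0@[13:13]
[14] read 'b'  n2⇒n3  emit P1@[12:14],P7@[13:14]
[15] read 'c'  n3⇒n11 (fail-walked)
[16] read 'd'  n11⇒n16 (fail-walked)
[17] read 'b'  n16⇒n0 (fail-walked)
[18] read 'e'  n0⇒n1  emit P0@[18:18]
[19] read 'e'  n1⇒n2  emit P0@[19:19]
[20] read 'b'  n2⇒n3  emit P1@[18:20],P7@[19:20]
[21] read 'a'  n3⇒n0 (fail-walked)
[22] read 'b'  n0⇒n0
[23] read 'e'  n0⇒n1  emit P0@[23:23]
[24] read 'b'  n1⇒n10  emit P7@[23:24]
[25] read 'd'  n10⇒n16 (fail-walked)
[26] read 'a'  n16⇒n17  emit P6@[25:26]
[27] read 'e'  n17⇒n1 (fail-walked)  emit P0@[27:27]
[28] read 'b'  n1⇒n10  emit P7@[27:28]
[29] read 'b'  n10⇒n0 (fail-walked)
[30] read 'a'  n0⇒n0
[31] read 'e'  n0⇒n1  emit P0@[31:31]

All matches (sorted): [[1,0],[5,5],[8,6],[12,0],[13,0],[14,1],[14,7],[18,0],[19,0],[20,1],[20,7],[23,0],[24,7],[26,6],[27,0],[28,7],[31,0]]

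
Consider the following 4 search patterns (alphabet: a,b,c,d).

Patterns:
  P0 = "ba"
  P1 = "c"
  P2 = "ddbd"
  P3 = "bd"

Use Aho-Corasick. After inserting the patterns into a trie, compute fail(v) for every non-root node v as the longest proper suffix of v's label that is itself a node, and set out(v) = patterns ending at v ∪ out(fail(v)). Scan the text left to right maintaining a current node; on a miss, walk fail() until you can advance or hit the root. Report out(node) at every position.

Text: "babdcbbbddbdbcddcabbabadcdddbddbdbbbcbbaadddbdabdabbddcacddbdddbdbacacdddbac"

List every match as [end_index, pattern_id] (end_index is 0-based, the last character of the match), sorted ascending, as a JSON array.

Build:
Trie nodes:
  0='ε' goto b→1 c→3 d→4
  1='b' goto a→2 d→8
  2='ba' goto ·  [P0 ends]
  3='c' goto ·  [P1 ends]
  4='d' goto d→5
  5='dd' goto b→6
  6='ddb' goto d→7
  7='ddbd' goto ·  [P2 ends]
  8='bd' goto ·  [P3 ends]

Failure links (BFS by depth):
  n1('b'): parent n0 fail=0; on 'b' 0 → fail=0;  out ∅∪∅=∅
  n3('c'): parent n0 fail=0; on 'c' 0 → fail=0;  out {1}∪∅={1}
  n4('d'): parent n0 fail=0; on 'd' 0 → fail=0;  out ∅∪∅=∅
  n2('ba'): parent n1 fail=0; on 'a' 0 → fail=0;  out {0}∪∅={0}
  n5('dd'): parent n4 fail=0; on 'd' 0 → fail=4;  out ∅∪∅=∅
  n8('bd'): parent n1 fail=0; on 'd' 0 → fail=4;  out {3}∪∅={3}
  n6('ddb'): parent n5 fail=4; on 'b' 4→0 → fail=1;  out ∅∪∅=∅
  n7('ddbd'): parent n6 fail=1; on 'd' 1 → fail=8;  out {2}∪{3}={2,3}

Text stream:
i=0 'b': node 0→1
i=1 'a': node 1→2  emit P0@[0:1]
i=2 'b': node 2→1 (via fail)
i=3 'd': node 1→8  emit P3@[2:3]
i=4 'c': node 8→3 (via fail)  emit P1@[4:4]
i=5 'b': node 3→1 (via fail)
i=6 'b': node 1→1 (via fail)
i=7 'b': node 1→1 (via fail)
i=8 'd': node 1→8  emit P3@[7:8]
i=9 'd': node 8→5 (via fail)
i=10 'b': node 5→6
i=11 'd': node 6→7  emit P2@[8:11],P3@[10:11]
i=12 'b': node 7→1 (via fail)
i=13 'c': node 1→3 (via fail)  emit P1@[13:13]
i=14 'd': node 3→4 (via fail)
i=15 'd': node 4→5
i=16 'c': node 5→3 (via fail)  emit P1@[16:16]
i=17 'a': node 3→0 (via fail)
i=18 'b': node 0→1
i=19 'b': node 1→1 (via fail)
i=20 'a': node 1→2  emit P0@[19:20]
i=21 'b': node 2→1 (via fail)
i=22 'a': node 1→2  emit P0@[21:22]
i=23 'd': node 2→4 (via fail)
i=24 'c': node 4→3 (via fail)  emit P1@[24:24]
i=25 'd': node 3→4 (via fail)
i=26 'd': node 4→5
i=27 'd': node 5→5 (via fail)
i=28 'b': node 5→6
i=29 'd': node 6→7  emit P2@[26:29],P3@[28:29]
i=30 'd': node 7→5 (via fail)
i=31 'b': node 5→6
i=32 'd': node 6→7  emit P2@[29:32],P3@[31:32]
i=33 'b': node 7→1 (via fail)
i=34 'b': node 1→1 (via fail)
i=35 'b': node 1→1 (via fail)
i=36 'c': node 1→3 (via fail)  emit P1@[36:36]
i=37 'b': node 3→1 (via fail)
i=38 'b': node 1→1 (via fail)
i=39 'a': node 1→2  emit P0@[38:39]
i=40 'a': node 2→0 (via fail)
i=41 'd': node 0→4
i=42 'd': node 4→5
i=43 'd': node 5→5 (via fail)
i=44 'b': node 5→6
i=45 'd': node 6→7  emit P2@[42:45],P3@[44:45]
i=46 'a': node 7→0 (via fail)
i=47 'b': node 0→1
i=48 'd': node 1→8  emit P3@[47:48]
i=49 'a': node 8→0 (via fail)
i=50 'b': node 0→1
i=51 'b': node 1→1 (via fail)
i=52 'd': node 1→8  emit P3@[51:52]
i=53 'd': node 8→5 (via fail)
i=54 'c': node 5→3 (via fail)  emit P1@[54:54]
i=55 'a': node 3→0 (via fail)
i=56 'c': node 0→3  emit P1@[56:56]
i=57 'd': node 3→4 (via fail)
i=58 'd': node 4→5
i=59 'b': node 5→6
i=60 'd': node 6→7  emit P2@[57:60],P3@[59:60]
i=61 'd': node 7→5 (via fail)
i=62 'd': node 5→5 (via fail)
i=63 'b': node 5→6
i=64 'd': node 6→7  emit P2@[61:64],P3@[63:64]
i=65 'b': node 7→1 (via fail)
i=66 'a': node 1→2  emit P0@[65:66]
i=67 'c': node 2→3 (via fail)  emit P1@[67:67]
i=68 'a': node 3→0 (via fail)
i=69 'c': node 0→3  emit P1@[69:69]
i=70 'd': node 3→4 (via fail)
i=71 'd': node 4→5
i=72 'd': node 5→5 (via fail)
i=73 'b': node 5→6
i=74 'a': node 6→2 (via fail)  emit P0@[73:74]
i=75 'c': node 2→3 (via fail)  emit P1@[75:75]

Matches: [[1,0],[3,3],[4,1],[8,3],[11,2],[11,3],[13,1],[16,1],[20,0],[22,0],[24,1],[29,2],[29,3],[32,2],[32,3],[36,1],[39,0],[45,2],[45,3],[48,3],[52,3],[54,1],[56,1],[60,2],[60,3],[64,2],[64,3],[66,0],[67,1],[69,1],[74,0],[75,1]]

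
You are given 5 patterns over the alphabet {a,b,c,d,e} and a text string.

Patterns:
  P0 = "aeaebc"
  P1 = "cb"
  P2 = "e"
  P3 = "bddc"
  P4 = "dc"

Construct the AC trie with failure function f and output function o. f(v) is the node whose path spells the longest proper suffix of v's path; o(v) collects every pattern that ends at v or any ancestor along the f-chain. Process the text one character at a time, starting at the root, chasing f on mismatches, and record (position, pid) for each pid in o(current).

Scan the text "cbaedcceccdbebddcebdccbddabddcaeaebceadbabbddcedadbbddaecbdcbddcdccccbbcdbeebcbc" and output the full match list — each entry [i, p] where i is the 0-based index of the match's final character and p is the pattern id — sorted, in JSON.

Build automaton:
Trie (insert patterns):
  n0 'ε': a→1 b→10 c→7 d→14 e→9
  n1 'a': e→2
  n2 'ae': a→3
  n3 'aea': e→4
  n4 'aeae': b→5
  n5 'aeaeb': c→6
  n6 'aeaebc': ·  [P0 ends]
  n7 'c': b→8
  n8 'cb': ·  [P1 ends]
  n9 'e': ·  [P2 ends]
  n10 'b': d→11
  n11 'bd': d→12
  n12 'bdd': c→13
  n13 'bddc': ·  [P3 ends]
  n14 'd': c→15
  n15 'dc': ·  [P4 ends]

BFS fail/out derivation:
  n1('a'): parent n0 fail=0; on 'a' 0 → fail=0;  out ∅∪∅=∅
  n7('c'): parent n0 fail=0; on 'c' 0 → fail=0;  out ∅∪∅=∅
  n9('e'): parent n0 fail=0; on 'e' 0 → fail=0;  out {2}∪∅={2}
  n10('b'): parent n0 fail=0; on 'b' 0 → fail=0;  out ∅∪∅=∅
  n14('d'): parent n0 fail=0; on 'd' 0 → fail=0;  out ∅∪∅=∅
  n2('ae'): parent n1 fail=0; on 'e' 0 → fail=9;  out ∅∪{2}={2}
  n8('cb'): parent n7 fail=0; on 'b' 0 → fail=10;  out {1}∪∅={1}
  n11('bd'): parent n10 fail=0; on 'd' 0 → fail=14;  out ∅∪∅=∅
  n15('dc'): parent n14 fail=0; on 'c' 0 → fail=7;  out {4}∪∅={4}
  n3('aea'): parent n2 fail=9; on 'a' 9→0 → fail=1;  out ∅∪∅=∅
  n12('bdd'): parent n11 fail=14; on 'd' 14→0 → fail=14;  out ∅∪∅=∅
  n4('aeae'): parent n3 fail=1; on 'e' 1 → fail=2;  out ∅∪{2}={2}
  n13('bddc'): parent n12 fail=14; on 'c' 14 → fail=15;  out {3}∪{4}={3,4}
  n5('aeaeb'): parent n4 fail=2; on 'b' 2→9→0 → fail=10;  out ∅∪∅=∅
  n6('aeaebc'): parent n5 fail=10; on 'c' 10→0 → fail=7;  out {0}∪∅={0}

Scan:
pos 0 'c': at 7
pos 1 'b': at 8  emit P1@[0:1]
pos 2 'a': at 1 (fail-walked)
pos 3 'e': at 2  emit P2@[3:3]
pos 4 'd': at 14 (fail-walked)
pos 5 'c': at 15  emit P4@[4:5]
pos 6 'c': at 7 (fail-walked)
pos 7 'e': at 9 (fail-walked)  emit P2@[7:7]
pos 8 'c': at 7 (fail-walked)
pos 9 'c': at 7 (fail-walked)
pos 10 'd': at 14 (fail-walked)
pos 11 'b': at 10 (fail-walked)
pos 12 'e': at 9 (fail-walked)  emit P2@[12:12]
pos 13 'b': at 10 (fail-walked)
pos 14 'd': at 11
pos 15 'd': at 12
pos 16 'c': at 13  emit P3@[13:16],P4@[15:16]
pos 17 'e': at 9 (fail-walked)  emit P2@[17:17]
pos 18 'b': at 10 (fail-walked)
pos 19 'd': at 11
pos 20 'c': at 15 (fail-walked)  emit P4@[19:20]
pos 21 'c': at 7 (fail-walked)
pos 22 'b': at 8  emit P1@[21:22]
pos 23 'd': at 11 (fail-walked)
pos 24 'd': at 12
pos 25 'a': at 1 (fail-walked)
pos 26 'b': at 10 (fail-walked)
pos 27 'd': at 11
pos 28 'd': at 12
pos 29 'c': at 13  emit P3@[26:29],P4@[28:29]
pos 30 'a': at 1 (fail-walked)
pos 31 'e': at 2  emit P2@[31:31]
pos 32 'a': at 3
pos 33 'e': at 4  emit P2@[33:33]
pos 34 'b': at 5
pos 35 'c': at 6  emit P0@[30:35]
pos 36 'e': at 9 (fail-walked)  emit P2@[36:36]
pos 37 'a': at 1 (fail-walked)
pos 38 'd': at 14 (fail-walked)
pos 39 'b': at 10 (fail-walked)
pos 40 'a': at 1 (fail-walked)
pos 41 'b': at 10 (fail-walked)
pos 42 'b': at 10 (fail-walked)
pos 43 'd': at 11
pos 44 'd': at 12
pos 45 'c': at 13  emit P3@[42:45],P4@[44:45]
pos 46 'e': at 9 (fail-walked)  emit P2@[46:46]
pos 47 'd': at 14 (fail-walked)
pos 48 'a': at 1 (fail-walked)
pos 49 'd': at 14 (fail-walked)
pos 50 'b': at 10 (fail-walked)
pos 51 'b': at 10 (fail-walked)
pos 52 'd': at 11
pos 53 'd': at 12
pos 54 'a': at 1 (fail-walked)
pos 55 'e': at 2  emit P2@[55:55]
pos 56 'c': at 7 (fail-walked)
pos 57 'b': at 8  emit P1@[56:57]
pos 58 'd': at 11 (fail-walked)
pos 59 'c': at 15 (fail-walked)  emit P4@[58:59]
pos 60 'b': at 8 (fail-walked)  emit P1@[59:60]
pos 61 'd': at 11 (fail-walked)
pos 62 'd': at 12
pos 63 'c': at 13  emit P3@[60:63],P4@[62:63]
pos 64 'd': at 14 (fail-walked)
pos 65 'c': at 15  emit P4@[64:65]
pos 66 'c': at 7 (fail-walked)
pos 67 'c': at 7 (fail-walked)
pos 68 'c': at 7 (fail-walked)
pos 69 'b': at 8  emit P1@[68:69]
pos 70 'b': at 10 (fail-walked)
pos 71 'c': at 7 (fail-walked)
pos 72 'd': at 14 (fail-walked)
pos 73 'b': at 10 (fail-walked)
pos 74 'e': at 9 (fail-walked)  emit P2@[74:74]
pos 75 'e': at 9 (fail-walked)  emit P2@[75:75]
pos 76 'b': at 10 (fail-walked)
pos 77 'c': at 7 (fail-walked)
pos 78 'b': at 8  emit P1@[77:78]
pos 79 'c': at 7 (fail-walked)

All matches (sorted): [[1,1],[3,2],[5,4],[7,2],[12,2],[16,3],[16,4],[17,2],[20,4],[22,1],[29,3],[29,4],[31,2],[33,2],[35,0],[36,2],[45,3],[45,4],[46,2],[55,2],[57,1],[59,4],[60,1],[63,3],[63,4],[65,4],[69,1],[74,2],[75,2],[78,1]]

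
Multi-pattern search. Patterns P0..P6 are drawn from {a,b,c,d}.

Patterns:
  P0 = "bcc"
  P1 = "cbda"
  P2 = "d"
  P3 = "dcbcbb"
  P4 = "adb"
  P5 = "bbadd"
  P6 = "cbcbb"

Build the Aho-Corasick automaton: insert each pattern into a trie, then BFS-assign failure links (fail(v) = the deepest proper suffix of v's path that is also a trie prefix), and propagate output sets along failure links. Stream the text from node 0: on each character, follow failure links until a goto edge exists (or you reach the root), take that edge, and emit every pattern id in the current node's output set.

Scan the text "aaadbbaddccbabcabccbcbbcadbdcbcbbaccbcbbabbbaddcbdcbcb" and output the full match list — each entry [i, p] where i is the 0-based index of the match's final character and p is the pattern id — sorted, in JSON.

Build automaton:
Trie (insert patterns):
  0='ε' goto a→14 b→1 c→4 d→8
  1='b' goto b→17 c→2
  2='bc' goto c→3
  3='bcc' goto ·  [P0 ends]
  4='c' goto b→5
  5='cb' goto c→21 d→6
  6='cbd' goto a→7
  7='cbda' goto ·  [P1 ends]
  8='d' goto c→9  [P2 ends]
  9='dc' goto b→10
  10='dcb' goto c→11
  11='dcbc' goto b→12
  12='dcbcb' goto b→13
  13='dcbcbb' goto ·  [P3 ends]
  14='a' goto d→15
  15='ad' goto b→16
  16='adb' goto ·  [P4 ends]
  17='bb' goto a→18
  18='bba' goto d→19
  19='bbad' goto d→20
  20='bbadd' goto ·  [P5 ends]
  21='cbc' goto b→22
  22='cbcb' goto b→23
  23='cbcbb' goto ·  [P6 ends]

Failure links (BFS by depth):
  fail(1) 'b': from fail(0)=0 chase 'b': 0 ⇒ 0;  out=∅∪out(0)=∅
  fail(4) 'c': from fail(0)=0 chase 'c': 0 ⇒ 0;  out=∅∪out(0)=∅
  fail(8) 'd': from fail(0)=0 chase 'd': 0 ⇒ 0;  out={2}∪out(0)={2}
  fail(14) 'a': from fail(0)=0 chase 'a': 0 ⇒ 0;  out=∅∪out(0)=∅
  fail(2) 'bc': from fail(1)=0 chase 'c': 0 ⇒ 4;  out=∅∪out(4)=∅
  fail(5) 'cb': from fail(4)=0 chase 'b': 0 ⇒ 1;  out=∅∪out(1)=∅
  fail(9) 'dc': from fail(8)=0 chase 'c': 0 ⇒ 4;  out=∅∪out(4)=∅
  fail(15) 'ad': from fail(14)=0 chase 'd': 0 ⇒ 8;  out=∅∪out(8)={2}
  fail(17) 'bb': from fail(1)=0 chase 'b': 0 ⇒ 1;  out=∅∪out(1)=∅
  fail(3) 'bcc': from fail(2)=4 chase 'c': 4→0 ⇒ 4;  out={0}∪out(4)={0}
  fail(6) 'cbd': from fail(5)=1 chase 'd': 1→0 ⇒ 8;  out=∅∪out(8)={2}
  fail(10) 'dcb': from fail(9)=4 chase 'b': 4 ⇒ 5;  out=∅∪out(5)=∅
  fail(16) 'adb': from fail(15)=8 chase 'b': 8→0 ⇒ 1;  out={4}∪out(1)={4}
  fail(18) 'bba': from fail(17)=1 chase 'a': 1→0 ⇒ 14;  out=∅∪out(14)=∅
  fail(21) 'cbc': from fail(5)=1 chase 'c': 1 ⇒ 2;  out=∅∪out(2)=∅
  fail(7) 'cbda': from fail(6)=8 chase 'a': 8→0 ⇒ 14;  out={1}∪out(14)={1}
  fail(11) 'dcbc': from fail(10)=5 chase 'c': 5 ⇒ 21;  out=∅∪out(21)=∅
  fail(19) 'bbad': from fail(18)=14 chase 'd': 14 ⇒ 15;  out=∅∪out(15)={2}
  fail(22) 'cbcb': from fail(21)=2 chase 'b': 2→4 ⇒ 5;  out=∅∪out(5)=∅
  fail(12) 'dcbcb': from fail(11)=21 chase 'b': 21 ⇒ 22;  out=∅∪out(22)=∅
  fail(20) 'bbadd': from fail(19)=15 chase 'd': 15→8→0 ⇒ 8;  out={5}∪out(8)={2,5}
  fail(23) 'cbcbb': from fail(22)=5 chase 'b': 5→1 ⇒ 17;  out={6}∪out(17)={6}
  fail(13) 'dcbcbb': from fail(12)=22 chase 'b': 22 ⇒ 23;  out={3}∪out(23)={3,6}

Text stream:
pos 0 'a': at 14
pos 1 'a': at 14 (via fail)
pos 2 'a': at 14 (via fail)
pos 3 'd': at 15  ** P2@[3:3]
pos 4 'b': at 16  ** P4@[2:4]
pos 5 'b': at 17 (via fail)
pos 6 'a': at 18
pos 7 'd': at 19  ** P2@[7:7]
pos 8 'd': at 20  ** P2@[8:8],P5@[4:8]
pos 9 'c': at 9 (via fail)
pos 10 'c': at 4 (via fail)
pos 11 'b': at 5
pos 12 'a': at 14 (via fail)
pos 13 'b': at 1 (via fail)
pos 14 'c': at 2
pos 15 'a': at 14 (via fail)
pos 16 'b': at 1 (via fail)
pos 17 'c': at 2
pos 18 'c': at 3  ** P0@[16:18]
pos 19 'b': at 5 (via fail)
pos 20 'c': at 21
pos 21 'b': at 22
pos 22 'b': at 23  ** P6@[18:22]
pos 23 'c': at 2 (via fail)
pos 24 'a': at 14 (via fail)
pos 25 'd': at 15  ** P2@[25:25]
pos 26 'b': at 16  ** P4@[24:26]
pos 27 'd': at 8 (via fail)  ** P2@[27:27]
pos 28 'c': at 9
pos 29 'b': at 10
pos 30 'c': at 11
pos 31 'b': at 12
pos 32 'b': at 13  ** P3@[27:32],P6@[28:32]
pos 33 'a': at 18 (via fail)
pos 34 'c': at 4 (via fail)
pos 35 'c': at 4 (via fail)
pos 36 'b': at 5
pos 37 'c': at 21
pos 38 'b': at 22
pos 39 'b': at 23  ** P6@[35:39]
pos 40 'a': at 18 (via fail)
pos 41 'b': at 1 (via fail)
pos 42 'b': at 17
pos 43 'b': at 17 (via fail)
pos 44 'a': at 18
pos 45 'd': at 19  ** P2@[45:45]
pos 46 'd': at 20  ** P2@[46:46],P5@[42:46]
pos 47 'c': at 9 (via fail)
pos 48 'b': at 10
pos 49 'd': at 6 (via fail)  ** P2@[49:49]
pos 50 'c': at 9 (via fail)
pos 51 'b': at 10
pos 52 'c': at 11
pos 53 'b': at 12

Result: [[3,2],[4,4],[7,2],[8,2],[8,5],[18,0],[22,6],[25,2],[26,4],[27,2],[32,3],[32,6],[39,6],[45,2],[46,2],[46,5],[49,2]]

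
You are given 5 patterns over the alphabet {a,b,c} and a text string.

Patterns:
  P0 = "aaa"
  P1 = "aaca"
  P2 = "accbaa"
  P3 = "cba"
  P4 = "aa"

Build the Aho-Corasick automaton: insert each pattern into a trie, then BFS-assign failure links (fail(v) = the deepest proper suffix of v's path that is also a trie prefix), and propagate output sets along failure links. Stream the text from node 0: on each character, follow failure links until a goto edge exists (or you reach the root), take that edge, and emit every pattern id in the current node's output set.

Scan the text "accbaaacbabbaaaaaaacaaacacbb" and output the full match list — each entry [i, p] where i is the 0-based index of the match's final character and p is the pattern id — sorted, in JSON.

Construct AC machine:
Trie nodes:
  0='ε' goto a→1 c→11
  1='a' goto a→2 c→6
  2='aa' goto a→3 c→4  ←P4
  3='aaa' goto ·  ←P0
  4='aac' goto a→5
  5='aaca' goto ·  ←P1
  6='ac' goto c→7
  7='acc' goto b→8
  8='accb' goto a→9
  9='accba' goto a→10
  10='accbaa' goto ·  ←P2
  11='c' goto b→12
  12='cb' goto a→13
  13='cba' goto ·  ←P3

BFS fail/out derivation:
  n1('a'): parent n0 fail=0; on 'a' 0 → fail=0;  out ∅∪∅=∅
  n11('c'): parent n0 fail=0; on 'c' 0 → fail=0;  out ∅∪∅=∅
  n2('aa'): parent n1 fail=0; on 'a' 0 → fail=1;  out {4}∪∅={4}
  n6('ac'): parent n1 fail=0; on 'c' 0 → fail=11;  out ∅∪∅=∅
  n12('cb'): parent n11 fail=0; on 'b' 0 → fail=0;  out ∅∪∅=∅
  n3('aaa'): parent n2 fail=1; on 'a' 1 → fail=2;  out {0}∪{4}={0,4}
  n4('aac'): parent n2 fail=1; on 'c' 1 → fail=6;  out ∅∪∅=∅
  n7('acc'): parent n6 fail=11; on 'c' 11→0 → fail=11;  out ∅∪∅=∅
  n13('cba'): parent n12 fail=0; on 'a' 0 → fail=1;  out {3}∪∅={3}
  n5('aaca'): parent n4 fail=6; on 'a' 6→11→0 → fail=1;  out {1}∪∅={1}
  n8('accb'): parent n7 fail=11; on 'b' 11 → fail=12;  out ∅∪∅=∅
  n9('accba'): parent n8 fail=12; on 'a' 12 → fail=13;  out ∅∪{3}={3}
  n10('accbaa'): parent n9 fail=13; on 'a' 13→1 → fail=2;  out {2}∪{4}={2,4}

Scan:
[0] read 'a'  n0⇒n1
[1] read 'c'  n1⇒n6
[2] read 'c'  n6⇒n7
[3] read 'b'  n7⇒n8
[4] read 'a'  n8⇒n9  → match P3@[2:4]
[5] read 'a'  n9⇒n10  → match P2@[0:5],P4@[4:5]
[6] read 'a'  n10⇒n3 ·f  → match P0@[4:6],P4@[5:6]
[7] read 'c'  n3⇒n4 ·f
[8] read 'b'  n4⇒n12 ·f
[9] read 'a'  n12⇒n13  → match P3@[7:9]
[10] read 'b'  n13⇒n0 ·f
[11] read 'b'  n0⇒n0
[12] read 'a'  n0⇒n1
[13] read 'a'  n1⇒n2  → match P4@[12:13]
[14] read 'a'  n2⇒n3  → match P0@[12:14],P4@[13:14]
[15] read 'a'  n3⇒n3 ·f  → match P0@[13:15],P4@[14:15]
[16] read 'a'  n3⇒n3 ·f  → match P0@[14:16],P4@[15:16]
[17] read 'a'  n3⇒n3 ·f  → match P0@[15:17],P4@[16:17]
[18] read 'a'  n3⇒n3 ·f  → match P0@[16:18],P4@[17:18]
[19] read 'c'  n3⇒n4 ·f
[20] read 'a'  n4⇒n5  → match P1@[17:20]
[21] read 'a'  n5⇒n2 ·f  → match P4@[20:21]
[22] read 'a'  n2⇒n3  → match P0@[20:22],P4@[21:22]
[23] read 'c'  n3⇒n4 ·f
[24] read 'a'  n4⇒n5  → match P1@[21:24]
[25] read 'c'  n5⇒n6 ·f
[26] read 'b'  n6⇒n12 ·f
[27] read 'b'  n12⇒n0 ·f

All matches (sorted): [[4,3],[5,2],[5,4],[6,0],[6,4],[9,3],[13,4],[14,0],[14,4],[15,0],[15,4],[16,0],[16,4],[17,0],[17,4],[18,0],[18,4],[20,1],[21,4],[22,0],[22,4],[24,1]]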